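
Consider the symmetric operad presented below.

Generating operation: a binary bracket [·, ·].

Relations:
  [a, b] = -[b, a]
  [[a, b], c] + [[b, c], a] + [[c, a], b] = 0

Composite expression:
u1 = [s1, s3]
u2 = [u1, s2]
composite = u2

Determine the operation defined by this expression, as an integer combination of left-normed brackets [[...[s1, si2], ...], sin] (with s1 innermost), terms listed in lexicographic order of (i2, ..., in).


[[s1, s3], s2]

Left-normed coefficients sit on the s1-initial expansion words.
Composite bracket: [[s1, s3], s2]
Applying ab - ba throughout gives 4 signed words (2^2 = 4).
Coefficients come from the s1-initial words:
  the word s1s3s2 carries sign +1 and contributes +[[s1, s3], s2]


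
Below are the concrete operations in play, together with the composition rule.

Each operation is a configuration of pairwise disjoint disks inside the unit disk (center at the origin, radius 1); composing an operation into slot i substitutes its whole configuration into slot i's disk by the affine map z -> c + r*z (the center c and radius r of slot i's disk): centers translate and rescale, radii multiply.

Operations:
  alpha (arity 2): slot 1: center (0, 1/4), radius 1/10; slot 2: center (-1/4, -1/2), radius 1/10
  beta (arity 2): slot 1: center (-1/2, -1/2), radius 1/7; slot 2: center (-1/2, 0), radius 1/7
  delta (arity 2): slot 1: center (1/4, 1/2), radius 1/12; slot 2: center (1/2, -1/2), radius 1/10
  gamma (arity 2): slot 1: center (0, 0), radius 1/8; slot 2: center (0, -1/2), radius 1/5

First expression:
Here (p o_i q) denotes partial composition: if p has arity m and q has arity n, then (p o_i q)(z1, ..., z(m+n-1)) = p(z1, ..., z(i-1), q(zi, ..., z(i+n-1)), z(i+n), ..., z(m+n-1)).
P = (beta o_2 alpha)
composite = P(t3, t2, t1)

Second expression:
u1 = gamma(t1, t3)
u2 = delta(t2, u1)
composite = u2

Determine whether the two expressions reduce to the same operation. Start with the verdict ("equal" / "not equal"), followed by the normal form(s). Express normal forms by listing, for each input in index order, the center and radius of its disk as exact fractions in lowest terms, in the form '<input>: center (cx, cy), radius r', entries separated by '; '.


Normal form of the first expression: t1: center (-15/28, -1/14), radius 1/70; t2: center (-1/2, 1/28), radius 1/70; t3: center (-1/2, -1/2), radius 1/7
Normal form of the second expression: t1: center (1/2, -1/2), radius 1/80; t2: center (1/4, 1/2), radius 1/12; t3: center (1/2, -11/20), radius 1/50
The forms do not match — not equal.

not equal; the first gives t1: center (-15/28, -1/14), radius 1/70; t2: center (-1/2, 1/28), radius 1/70; t3: center (-1/2, -1/2), radius 1/7 and the second t1: center (1/2, -1/2), radius 1/80; t2: center (1/4, 1/2), radius 1/12; t3: center (1/2, -11/20), radius 1/50


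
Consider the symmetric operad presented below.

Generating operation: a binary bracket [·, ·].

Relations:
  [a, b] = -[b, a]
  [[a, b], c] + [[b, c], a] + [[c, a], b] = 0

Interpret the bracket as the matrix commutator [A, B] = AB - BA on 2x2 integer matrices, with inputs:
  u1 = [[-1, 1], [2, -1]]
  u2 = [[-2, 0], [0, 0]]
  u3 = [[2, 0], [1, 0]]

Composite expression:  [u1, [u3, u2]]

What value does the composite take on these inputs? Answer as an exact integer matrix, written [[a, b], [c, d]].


[[-2, 0], [0, 2]]


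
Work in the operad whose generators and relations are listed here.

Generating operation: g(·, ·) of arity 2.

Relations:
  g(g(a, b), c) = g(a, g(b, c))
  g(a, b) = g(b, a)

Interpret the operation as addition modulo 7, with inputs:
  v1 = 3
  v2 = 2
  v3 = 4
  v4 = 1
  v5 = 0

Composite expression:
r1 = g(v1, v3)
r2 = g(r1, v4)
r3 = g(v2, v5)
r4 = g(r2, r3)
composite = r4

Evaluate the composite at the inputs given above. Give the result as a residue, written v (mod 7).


g(v1, v3) = 0
g(g(v1, v3), v4) = 1
g(v2, v5) = 2
g(g(g(v1, v3), v4), g(v2, v5)) = 3

3 (mod 7)


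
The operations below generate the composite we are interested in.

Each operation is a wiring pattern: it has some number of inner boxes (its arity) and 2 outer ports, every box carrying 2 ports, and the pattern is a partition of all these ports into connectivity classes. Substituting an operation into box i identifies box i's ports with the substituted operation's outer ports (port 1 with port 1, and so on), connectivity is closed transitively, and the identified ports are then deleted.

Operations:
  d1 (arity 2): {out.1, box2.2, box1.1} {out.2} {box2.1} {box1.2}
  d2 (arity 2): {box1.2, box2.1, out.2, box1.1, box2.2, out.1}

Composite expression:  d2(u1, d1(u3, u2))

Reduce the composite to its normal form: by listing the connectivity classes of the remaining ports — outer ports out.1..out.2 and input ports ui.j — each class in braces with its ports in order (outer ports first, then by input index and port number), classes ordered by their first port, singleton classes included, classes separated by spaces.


{out.1, out.2, u1.1, u1.2, u2.2, u3.1} {u2.1} {u3.2}

Two ports join when wires chain via d2-identified ports.
through d1, on inputs (u3, u2): {out.1, u2.2, u3.1} {out.2} {u2.1} {u3.2} (out.j = stage outer ports)
through d2, on inputs (u1, u3, u2): {out.1, out.2, u1.1, u1.2, u2.2, u3.1} {u2.1} {u3.2} (out.j = stage outer ports)


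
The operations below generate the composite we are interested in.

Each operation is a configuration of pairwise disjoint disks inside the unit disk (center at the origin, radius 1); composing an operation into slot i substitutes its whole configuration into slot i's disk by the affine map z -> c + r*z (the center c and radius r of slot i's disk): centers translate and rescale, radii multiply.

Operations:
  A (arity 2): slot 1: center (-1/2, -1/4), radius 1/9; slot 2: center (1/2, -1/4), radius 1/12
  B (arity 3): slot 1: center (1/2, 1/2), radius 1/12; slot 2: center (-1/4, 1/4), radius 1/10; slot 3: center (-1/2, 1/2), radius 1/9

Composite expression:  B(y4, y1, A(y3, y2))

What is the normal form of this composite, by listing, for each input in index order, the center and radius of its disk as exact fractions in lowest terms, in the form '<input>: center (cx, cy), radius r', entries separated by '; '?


y1: center (-1/4, 1/4), radius 1/10; y2: center (-4/9, 17/36), radius 1/108; y3: center (-5/9, 17/36), radius 1/81; y4: center (1/2, 1/2), radius 1/12

Follow each y-input down from B: c' goes to c + r*c', radius to r*r'.
y4 passes through 1 substitution, ending at center (1/2, 1/2), radius 1/12
y1 passes through 1 substitution, ending at center (-1/4, 1/4), radius 1/10
y3 passes through 2 substitutions, ending at center (-5/9, 17/36), radius 1/81
y2 passes through 2 substitutions, ending at center (-4/9, 17/36), radius 1/108


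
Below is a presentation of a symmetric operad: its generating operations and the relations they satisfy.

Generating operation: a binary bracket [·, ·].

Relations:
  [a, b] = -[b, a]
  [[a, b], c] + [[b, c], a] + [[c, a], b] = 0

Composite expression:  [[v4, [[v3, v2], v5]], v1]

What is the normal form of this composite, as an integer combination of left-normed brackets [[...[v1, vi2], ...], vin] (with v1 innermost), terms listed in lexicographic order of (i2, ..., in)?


Expand each bracket as ab - ba; the v1-initial words give the coefficients.
Composite bracket: [[v4, [[v3, v2], v5]], v1]
The bracket unfolds into 16 signed words via [a, b] = ab - ba (2^4 = 16).
Coefficients come from the v1-initial words:
  word v1v2v3v5v4 has sign -1, contributing -[[[[v1, v2], v3], v5], v4]
  word v1v3v2v5v4 has sign +1, contributing +[[[[v1, v3], v2], v5], v4]
  word v1v4v2v3v5 has sign +1, contributing +[[[[v1, v4], v2], v3], v5]
  word v1v4v3v2v5 has sign -1, contributing -[[[[v1, v4], v3], v2], v5]
  word v1v4v5v2v3 has sign -1, contributing -[[[[v1, v4], v5], v2], v3]
  word v1v4v5v3v2 has sign +1, contributing +[[[[v1, v4], v5], v3], v2]
  word v1v5v2v3v4 has sign +1, contributing +[[[[v1, v5], v2], v3], v4]
  word v1v5v3v2v4 has sign -1, contributing -[[[[v1, v5], v3], v2], v4]

-[[[[v1, v2], v3], v5], v4] + [[[[v1, v3], v2], v5], v4] + [[[[v1, v4], v2], v3], v5] - [[[[v1, v4], v3], v2], v5] - [[[[v1, v4], v5], v2], v3] + [[[[v1, v4], v5], v3], v2] + [[[[v1, v5], v2], v3], v4] - [[[[v1, v5], v3], v2], v4]


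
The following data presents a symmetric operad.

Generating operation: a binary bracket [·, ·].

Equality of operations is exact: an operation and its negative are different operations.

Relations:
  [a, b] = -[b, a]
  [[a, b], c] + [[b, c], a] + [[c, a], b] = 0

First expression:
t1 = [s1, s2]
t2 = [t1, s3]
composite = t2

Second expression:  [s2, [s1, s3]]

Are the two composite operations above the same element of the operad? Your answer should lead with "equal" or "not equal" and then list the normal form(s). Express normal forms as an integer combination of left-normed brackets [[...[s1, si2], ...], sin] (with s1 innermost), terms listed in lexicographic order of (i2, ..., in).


not equal; first: [[s1, s2], s3]; second: -[[s1, s3], s2]

Normal form of the first expression: [[s1, s2], s3]
Normal form of the second expression: -[[s1, s3], s2]
The forms do not match — not equal.


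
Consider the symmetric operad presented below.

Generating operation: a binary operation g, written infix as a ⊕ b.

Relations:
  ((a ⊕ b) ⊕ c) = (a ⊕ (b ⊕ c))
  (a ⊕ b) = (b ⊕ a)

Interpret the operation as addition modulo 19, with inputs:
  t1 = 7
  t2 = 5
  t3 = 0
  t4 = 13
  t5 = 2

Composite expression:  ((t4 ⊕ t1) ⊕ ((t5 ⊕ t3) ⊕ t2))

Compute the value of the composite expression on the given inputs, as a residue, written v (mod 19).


8 (mod 19)


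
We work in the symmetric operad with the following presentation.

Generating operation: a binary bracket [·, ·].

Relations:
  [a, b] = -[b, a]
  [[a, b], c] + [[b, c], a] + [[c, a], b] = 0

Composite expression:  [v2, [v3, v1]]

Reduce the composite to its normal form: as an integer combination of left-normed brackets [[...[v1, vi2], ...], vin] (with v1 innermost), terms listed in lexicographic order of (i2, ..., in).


A multilinear Lie element is pinned by v1-initial words (v1 innermost).
Composite bracket: [v2, [v3, v1]]
Applying ab - ba throughout gives 4 signed words (2^2 = 4).
Keep just the words that open with v1:
  sign of v1v3v2 is +1, so it contributes +[[v1, v3], v2]

[[v1, v3], v2]


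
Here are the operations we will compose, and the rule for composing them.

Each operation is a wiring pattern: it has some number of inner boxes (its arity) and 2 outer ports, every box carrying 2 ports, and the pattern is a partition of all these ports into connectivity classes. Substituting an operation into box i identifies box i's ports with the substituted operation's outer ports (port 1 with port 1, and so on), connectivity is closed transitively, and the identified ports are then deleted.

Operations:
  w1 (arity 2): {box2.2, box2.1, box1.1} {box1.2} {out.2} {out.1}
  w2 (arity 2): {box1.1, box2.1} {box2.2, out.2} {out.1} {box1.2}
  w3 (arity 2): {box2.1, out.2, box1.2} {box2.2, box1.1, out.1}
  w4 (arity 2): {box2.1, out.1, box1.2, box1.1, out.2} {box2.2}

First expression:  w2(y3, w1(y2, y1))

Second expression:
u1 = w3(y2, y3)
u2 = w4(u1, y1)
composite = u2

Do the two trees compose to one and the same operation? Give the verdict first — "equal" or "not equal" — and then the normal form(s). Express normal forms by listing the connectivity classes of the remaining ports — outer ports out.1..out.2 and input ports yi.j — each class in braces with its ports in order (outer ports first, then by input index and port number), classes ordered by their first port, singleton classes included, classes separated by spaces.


not equal — first {out.1} {out.2} {y1.1, y1.2, y2.1} {y2.2} {y3.1} {y3.2}, second {out.1, out.2, y1.1, y2.1, y2.2, y3.1, y3.2} {y1.2}

The first composite normalizes to {out.1} {out.2} {y1.1, y1.2, y2.1} {y2.2} {y3.1} {y3.2}
The second composite normalizes to {out.1, out.2, y1.1, y2.1, y2.2, y3.1, y3.2} {y1.2}
The normal forms differ: not equal.


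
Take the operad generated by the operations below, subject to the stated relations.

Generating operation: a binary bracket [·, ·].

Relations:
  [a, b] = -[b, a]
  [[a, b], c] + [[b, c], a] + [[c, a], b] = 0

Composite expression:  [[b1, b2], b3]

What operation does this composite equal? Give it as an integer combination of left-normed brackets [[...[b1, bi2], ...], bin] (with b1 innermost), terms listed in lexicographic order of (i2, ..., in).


[[b1, b2], b3]

In the tensor algebra, words opening b1 carry the b1-anchored form.
Composite bracket: [[b1, b2], b3]
Expanding via [a, b] = ab - ba: 4 signed words (2^2 = 4).
Collect the words opening with b1:
  the word b1b2b3 carries sign +1 and contributes +[[b1, b2], b3]


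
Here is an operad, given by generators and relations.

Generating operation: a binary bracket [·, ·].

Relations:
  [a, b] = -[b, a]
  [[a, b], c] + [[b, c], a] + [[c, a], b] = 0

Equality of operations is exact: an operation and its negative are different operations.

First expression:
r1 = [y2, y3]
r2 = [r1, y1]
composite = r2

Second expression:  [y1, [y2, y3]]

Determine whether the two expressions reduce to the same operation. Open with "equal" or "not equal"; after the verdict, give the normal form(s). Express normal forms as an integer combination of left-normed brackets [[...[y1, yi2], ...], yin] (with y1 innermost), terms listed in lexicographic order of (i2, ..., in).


Reducing the first expression gives -[[y1, y2], y3] + [[y1, y3], y2]
Reducing the second expression gives [[y1, y2], y3] - [[y1, y3], y2]
No match — not equal.

not equal: they reduce to -[[y1, y2], y3] + [[y1, y3], y2] and [[y1, y2], y3] - [[y1, y3], y2]


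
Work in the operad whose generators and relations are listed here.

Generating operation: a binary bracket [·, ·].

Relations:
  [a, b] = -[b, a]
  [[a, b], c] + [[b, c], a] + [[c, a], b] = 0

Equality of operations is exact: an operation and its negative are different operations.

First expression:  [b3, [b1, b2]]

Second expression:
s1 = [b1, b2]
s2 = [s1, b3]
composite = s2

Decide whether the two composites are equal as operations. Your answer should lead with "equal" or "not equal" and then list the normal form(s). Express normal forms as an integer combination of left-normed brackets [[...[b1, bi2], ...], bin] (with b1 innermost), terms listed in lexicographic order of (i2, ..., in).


not equal; the first gives -[[b1, b2], b3] and the second [[b1, b2], b3]

In normal form, the first expression is -[[b1, b2], b3]
In normal form, the second expression is [[b1, b2], b3]
The normal forms differ: not equal.


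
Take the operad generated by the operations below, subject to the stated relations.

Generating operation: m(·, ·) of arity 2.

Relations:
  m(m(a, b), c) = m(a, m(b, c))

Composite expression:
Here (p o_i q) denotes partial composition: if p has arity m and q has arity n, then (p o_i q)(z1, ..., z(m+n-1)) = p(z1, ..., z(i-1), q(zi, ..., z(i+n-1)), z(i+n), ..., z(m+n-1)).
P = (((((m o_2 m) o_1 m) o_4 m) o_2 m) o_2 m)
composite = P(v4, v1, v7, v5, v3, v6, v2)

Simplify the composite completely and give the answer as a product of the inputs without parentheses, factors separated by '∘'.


All parenthesizations of m agree; list the v-inputs left to right.
m(v1, v7) flattens to v1 ∘ v7
m(m(v1, v7), v5) flattens to v1 ∘ v7 ∘ v5
m(v4, m(m(v1, v7), v5)) flattens to v4 ∘ v1 ∘ v7 ∘ v5
m(v6, v2) flattens to v6 ∘ v2
m(v3, m(v6, v2)) flattens to v3 ∘ v6 ∘ v2
m(m(v4, m(m(v1, v7), v5)), m(v3, m(v6, v2))) flattens to v4 ∘ v1 ∘ v7 ∘ v5 ∘ v3 ∘ v6 ∘ v2

v4 ∘ v1 ∘ v7 ∘ v5 ∘ v3 ∘ v6 ∘ v2


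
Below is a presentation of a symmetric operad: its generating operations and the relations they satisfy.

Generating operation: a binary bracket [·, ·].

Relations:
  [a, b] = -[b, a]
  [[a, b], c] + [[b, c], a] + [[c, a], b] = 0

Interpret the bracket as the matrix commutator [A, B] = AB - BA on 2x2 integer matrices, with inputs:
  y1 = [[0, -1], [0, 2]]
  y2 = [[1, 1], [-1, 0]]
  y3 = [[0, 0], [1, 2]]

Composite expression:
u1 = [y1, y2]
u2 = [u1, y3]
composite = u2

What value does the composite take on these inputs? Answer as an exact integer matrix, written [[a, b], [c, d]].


[[-1, -2], [2, 1]]


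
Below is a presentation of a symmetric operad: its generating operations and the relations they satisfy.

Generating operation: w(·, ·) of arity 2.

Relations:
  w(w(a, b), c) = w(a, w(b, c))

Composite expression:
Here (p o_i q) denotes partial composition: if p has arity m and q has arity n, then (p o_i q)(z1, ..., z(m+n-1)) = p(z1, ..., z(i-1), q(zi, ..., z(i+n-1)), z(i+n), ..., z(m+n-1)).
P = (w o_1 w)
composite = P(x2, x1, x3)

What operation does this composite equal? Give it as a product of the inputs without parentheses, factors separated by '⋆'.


x2 ⋆ x1 ⋆ x3

Under associativity of w, the answer is the x's in reading order.
w(x2, x1) unparenthesizes to x2 ⋆ x1
w(w(x2, x1), x3) unparenthesizes to x2 ⋆ x1 ⋆ x3


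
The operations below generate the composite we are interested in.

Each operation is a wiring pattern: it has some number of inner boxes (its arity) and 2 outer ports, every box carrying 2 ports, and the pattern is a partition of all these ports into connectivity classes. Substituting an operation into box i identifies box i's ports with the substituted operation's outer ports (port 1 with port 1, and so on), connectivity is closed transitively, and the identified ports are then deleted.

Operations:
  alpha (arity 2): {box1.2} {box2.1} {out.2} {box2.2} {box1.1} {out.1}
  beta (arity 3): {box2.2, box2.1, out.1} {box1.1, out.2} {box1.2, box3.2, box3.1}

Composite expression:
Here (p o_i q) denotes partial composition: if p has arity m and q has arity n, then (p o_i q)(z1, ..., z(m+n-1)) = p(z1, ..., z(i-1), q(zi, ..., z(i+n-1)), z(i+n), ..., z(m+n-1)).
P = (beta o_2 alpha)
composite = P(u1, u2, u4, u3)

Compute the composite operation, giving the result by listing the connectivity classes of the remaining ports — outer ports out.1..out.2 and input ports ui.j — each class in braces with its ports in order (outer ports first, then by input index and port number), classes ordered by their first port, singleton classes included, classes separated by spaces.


Two ports join when wires chain via beta-identified ports.
alpha over (u2, u4) gives {out.1} {out.2} {u2.1} {u2.2} {u4.1} {u4.2}, out.j being that stage's outer ports
beta over (u1, u2, u4, u3) gives {out.1} {out.2, u1.1} {u1.2, u3.1, u3.2} {u2.1} {u2.2} {u4.1} {u4.2}, out.j being that stage's outer ports

{out.1} {out.2, u1.1} {u1.2, u3.1, u3.2} {u2.1} {u2.2} {u4.1} {u4.2}


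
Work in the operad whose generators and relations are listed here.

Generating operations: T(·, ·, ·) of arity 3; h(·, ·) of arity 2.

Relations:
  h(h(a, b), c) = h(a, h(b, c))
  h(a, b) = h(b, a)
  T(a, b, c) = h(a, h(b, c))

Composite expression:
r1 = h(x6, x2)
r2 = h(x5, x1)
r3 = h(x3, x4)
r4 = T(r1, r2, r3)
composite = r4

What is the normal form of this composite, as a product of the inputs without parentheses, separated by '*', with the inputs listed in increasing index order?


x1 * x2 * x3 * x4 * x5 * x6

With T associative and commutative, the x-input set is all that matters.
h(x6, x2) collapses to x6 * x2
h(x5, x1) collapses to x5 * x1
h(x3, x4) collapses to x3 * x4
T(h(x6, x2), h(x5, x1), h(x3, x4)) collapses to x6 * x2 * x5 * x1 * x3 * x4
sorting the factors by input index: x1 * x2 * x3 * x4 * x5 * x6


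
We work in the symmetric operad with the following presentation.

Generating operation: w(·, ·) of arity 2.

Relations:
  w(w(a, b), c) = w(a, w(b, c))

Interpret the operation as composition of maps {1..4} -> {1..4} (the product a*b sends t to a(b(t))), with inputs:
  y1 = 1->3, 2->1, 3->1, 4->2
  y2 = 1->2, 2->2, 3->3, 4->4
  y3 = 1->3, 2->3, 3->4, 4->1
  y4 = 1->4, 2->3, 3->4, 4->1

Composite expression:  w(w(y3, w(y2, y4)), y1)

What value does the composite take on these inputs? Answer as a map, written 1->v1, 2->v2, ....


1->1, 2->1, 3->1, 4->4

w(y2, y4) = 1->4, 2->3, 3->4, 4->2
w(y3, w(y2, y4)) = 1->1, 2->4, 3->1, 4->3
w(w(y3, w(y2, y4)), y1) = 1->1, 2->1, 3->1, 4->4


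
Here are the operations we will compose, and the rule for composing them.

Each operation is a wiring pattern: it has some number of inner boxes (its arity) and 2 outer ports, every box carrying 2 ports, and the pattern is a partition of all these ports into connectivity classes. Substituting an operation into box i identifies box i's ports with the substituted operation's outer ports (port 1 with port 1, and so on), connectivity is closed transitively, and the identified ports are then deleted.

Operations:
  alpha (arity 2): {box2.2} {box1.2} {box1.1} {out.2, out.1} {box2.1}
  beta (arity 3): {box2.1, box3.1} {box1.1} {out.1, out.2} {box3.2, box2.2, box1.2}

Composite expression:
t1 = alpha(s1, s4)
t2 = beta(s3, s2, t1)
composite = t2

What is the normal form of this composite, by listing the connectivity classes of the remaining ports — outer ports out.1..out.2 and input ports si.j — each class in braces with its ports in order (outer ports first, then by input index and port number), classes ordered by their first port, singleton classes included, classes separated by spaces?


Connectivity passes through glued beta-boundaries; trace each wire chain.
after alpha, the pattern on (s1, s4) reads {out.1, out.2} {s1.1} {s1.2} {s4.1} {s4.2} (out.j = its outer ports)
after beta, the pattern on (s3, s2, s1, s4) reads {out.1, out.2} {s1.1} {s1.2} {s2.1, s2.2, s3.2} {s3.1} {s4.1} {s4.2} (out.j = its outer ports)

{out.1, out.2} {s1.1} {s1.2} {s2.1, s2.2, s3.2} {s3.1} {s4.1} {s4.2}


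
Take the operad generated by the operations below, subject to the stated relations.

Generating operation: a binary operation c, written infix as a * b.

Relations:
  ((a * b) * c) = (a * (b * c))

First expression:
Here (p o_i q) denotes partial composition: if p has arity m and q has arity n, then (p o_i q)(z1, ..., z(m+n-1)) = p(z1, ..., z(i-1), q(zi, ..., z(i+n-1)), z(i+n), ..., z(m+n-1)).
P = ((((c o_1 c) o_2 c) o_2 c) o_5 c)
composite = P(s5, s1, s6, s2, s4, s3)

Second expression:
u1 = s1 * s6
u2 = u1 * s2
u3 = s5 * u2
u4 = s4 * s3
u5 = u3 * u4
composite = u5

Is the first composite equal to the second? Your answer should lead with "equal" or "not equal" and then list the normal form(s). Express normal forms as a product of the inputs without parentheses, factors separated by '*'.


The first composite normalizes to s5 * s1 * s6 * s2 * s4 * s3
The second composite normalizes to s5 * s1 * s6 * s2 * s4 * s3
The normal forms match — equal.

equal — both sides give s5 * s1 * s6 * s2 * s4 * s3


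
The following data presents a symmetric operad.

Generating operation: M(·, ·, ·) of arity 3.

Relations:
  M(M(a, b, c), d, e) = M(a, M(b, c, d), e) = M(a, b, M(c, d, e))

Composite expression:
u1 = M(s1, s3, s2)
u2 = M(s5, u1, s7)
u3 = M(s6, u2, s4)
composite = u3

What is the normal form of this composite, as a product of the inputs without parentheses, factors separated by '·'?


The M-tree's shape is irrelevant; the s-reading-order decides.
M(s1, s3, s2) linearizes to s1 · s3 · s2
M(s5, M(s1, s3, s2), s7) linearizes to s5 · s1 · s3 · s2 · s7
M(s6, M(s5, M(s1, s3, s2), s7), s4) linearizes to s6 · s5 · s1 · s3 · s2 · s7 · s4

s6 · s5 · s1 · s3 · s2 · s7 · s4


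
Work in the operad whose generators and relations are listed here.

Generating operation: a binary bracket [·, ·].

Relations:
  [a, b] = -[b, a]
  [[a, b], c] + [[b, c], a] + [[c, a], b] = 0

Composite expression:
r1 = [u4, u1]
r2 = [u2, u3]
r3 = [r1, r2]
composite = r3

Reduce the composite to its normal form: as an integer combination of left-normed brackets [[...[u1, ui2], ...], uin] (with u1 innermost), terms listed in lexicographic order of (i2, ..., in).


-[[[u1, u4], u2], u3] + [[[u1, u4], u3], u2]

Antisymmetry and Jacobi reduce to u1-anchored left-normed brackets.
Composite bracket: [[u4, u1], [u2, u3]]
The bracket unfolds into 8 signed words via [a, b] = ab - ba (2^3 = 8).
Coefficients come from the u1-initial words:
  u1u4u2u3 appears with sign -1, giving the term -[[[u1, u4], u2], u3]
  u1u4u3u2 appears with sign +1, giving the term +[[[u1, u4], u3], u2]


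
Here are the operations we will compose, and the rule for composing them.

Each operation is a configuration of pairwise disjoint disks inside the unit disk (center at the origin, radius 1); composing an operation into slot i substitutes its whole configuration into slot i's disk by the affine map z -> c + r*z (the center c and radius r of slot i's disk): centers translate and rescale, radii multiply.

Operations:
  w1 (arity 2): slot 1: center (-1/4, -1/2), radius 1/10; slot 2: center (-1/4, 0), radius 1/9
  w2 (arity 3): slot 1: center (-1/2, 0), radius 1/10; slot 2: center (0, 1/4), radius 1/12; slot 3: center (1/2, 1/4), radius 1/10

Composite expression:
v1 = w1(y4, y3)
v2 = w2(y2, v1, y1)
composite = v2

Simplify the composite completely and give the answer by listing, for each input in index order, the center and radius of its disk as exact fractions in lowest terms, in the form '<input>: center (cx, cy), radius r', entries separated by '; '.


y1: center (1/2, 1/4), radius 1/10; y2: center (-1/2, 0), radius 1/10; y3: center (-1/48, 1/4), radius 1/108; y4: center (-1/48, 5/24), radius 1/120

Affine substitution under w2: radii multiply and y-centers shift.
input y2: applying the 1 nested substitution gives center (-1/2, 0), radius 1/10
input y4: applying the 2 nested substitutions gives center (-1/48, 5/24), radius 1/120
input y3: applying the 2 nested substitutions gives center (-1/48, 1/4), radius 1/108
input y1: applying the 1 nested substitution gives center (1/2, 1/4), radius 1/10


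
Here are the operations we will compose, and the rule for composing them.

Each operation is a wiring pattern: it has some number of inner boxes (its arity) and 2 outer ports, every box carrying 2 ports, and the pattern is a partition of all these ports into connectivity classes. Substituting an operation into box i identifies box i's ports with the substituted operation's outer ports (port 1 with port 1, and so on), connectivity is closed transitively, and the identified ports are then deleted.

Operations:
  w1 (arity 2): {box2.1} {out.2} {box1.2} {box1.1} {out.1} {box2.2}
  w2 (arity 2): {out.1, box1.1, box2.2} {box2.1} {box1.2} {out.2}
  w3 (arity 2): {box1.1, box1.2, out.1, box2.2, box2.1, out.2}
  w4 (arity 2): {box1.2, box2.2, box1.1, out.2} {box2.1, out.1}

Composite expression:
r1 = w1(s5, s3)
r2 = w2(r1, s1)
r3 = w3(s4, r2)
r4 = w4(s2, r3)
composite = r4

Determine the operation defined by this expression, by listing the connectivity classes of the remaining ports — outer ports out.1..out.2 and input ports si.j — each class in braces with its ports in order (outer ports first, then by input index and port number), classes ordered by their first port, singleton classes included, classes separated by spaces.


{out.1, out.2, s1.2, s2.1, s2.2, s4.1, s4.2} {s1.1} {s3.1} {s3.2} {s5.1} {s5.2}

Treat the ports identified at w4 as solder joints: merge, then drop.
through w1, on inputs (s5, s3): {out.1} {out.2} {s3.1} {s3.2} {s5.1} {s5.2} (out.j = stage outer ports)
through w2, on inputs (s5, s3, s1): {out.1, s1.2} {out.2} {s1.1} {s3.1} {s3.2} {s5.1} {s5.2} (out.j = stage outer ports)
through w3, on inputs (s4, s5, s3, s1): {out.1, out.2, s1.2, s4.1, s4.2} {s1.1} {s3.1} {s3.2} {s5.1} {s5.2} (out.j = stage outer ports)
through w4, on inputs (s2, s4, s5, s3, s1): {out.1, out.2, s1.2, s2.1, s2.2, s4.1, s4.2} {s1.1} {s3.1} {s3.2} {s5.1} {s5.2} (out.j = stage outer ports)


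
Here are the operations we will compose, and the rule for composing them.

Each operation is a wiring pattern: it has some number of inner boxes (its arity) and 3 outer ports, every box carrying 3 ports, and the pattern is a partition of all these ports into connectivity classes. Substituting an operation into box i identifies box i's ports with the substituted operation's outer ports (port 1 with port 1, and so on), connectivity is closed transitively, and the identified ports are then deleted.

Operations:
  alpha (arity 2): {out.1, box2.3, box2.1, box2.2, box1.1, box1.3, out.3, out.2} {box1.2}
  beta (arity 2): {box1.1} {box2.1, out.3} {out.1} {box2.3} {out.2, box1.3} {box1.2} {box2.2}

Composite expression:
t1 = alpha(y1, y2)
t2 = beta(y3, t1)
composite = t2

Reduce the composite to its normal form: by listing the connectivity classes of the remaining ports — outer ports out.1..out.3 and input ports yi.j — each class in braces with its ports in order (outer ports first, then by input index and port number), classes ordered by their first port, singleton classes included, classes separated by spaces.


{out.1} {out.2, y3.3} {out.3, y1.1, y1.3, y2.1, y2.2, y2.3} {y1.2} {y3.1} {y3.2}

Two ports join when wires chain via beta-identified ports.
composing alpha on (y1, y2), with out.j its own outer ports: {out.1, out.2, out.3, y1.1, y1.3, y2.1, y2.2, y2.3} {y1.2}
composing beta on (y3, y1, y2), with out.j its own outer ports: {out.1} {out.2, y3.3} {out.3, y1.1, y1.3, y2.1, y2.2, y2.3} {y1.2} {y3.1} {y3.2}


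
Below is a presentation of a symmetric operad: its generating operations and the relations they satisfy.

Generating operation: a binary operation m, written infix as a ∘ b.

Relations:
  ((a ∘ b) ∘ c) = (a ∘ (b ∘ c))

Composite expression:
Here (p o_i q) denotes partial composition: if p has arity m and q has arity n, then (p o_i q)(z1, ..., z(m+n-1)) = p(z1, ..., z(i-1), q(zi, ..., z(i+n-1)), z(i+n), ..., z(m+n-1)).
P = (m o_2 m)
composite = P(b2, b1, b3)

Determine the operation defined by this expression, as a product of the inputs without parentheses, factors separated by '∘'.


b2 ∘ b1 ∘ b3

All parenthesizations of m agree; list the b-inputs left to right.
(b1 ∘ b3) linearizes to b1 ∘ b3
(b2 ∘ (b1 ∘ b3)) linearizes to b2 ∘ b1 ∘ b3


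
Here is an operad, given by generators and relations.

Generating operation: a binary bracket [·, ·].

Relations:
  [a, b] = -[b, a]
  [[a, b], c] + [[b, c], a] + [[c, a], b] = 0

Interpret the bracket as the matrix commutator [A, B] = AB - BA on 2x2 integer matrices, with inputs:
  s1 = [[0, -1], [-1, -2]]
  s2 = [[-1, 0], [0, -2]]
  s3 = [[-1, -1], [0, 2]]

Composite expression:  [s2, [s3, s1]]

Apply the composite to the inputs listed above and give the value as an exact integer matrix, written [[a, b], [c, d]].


[[0, 5], [3, 0]]


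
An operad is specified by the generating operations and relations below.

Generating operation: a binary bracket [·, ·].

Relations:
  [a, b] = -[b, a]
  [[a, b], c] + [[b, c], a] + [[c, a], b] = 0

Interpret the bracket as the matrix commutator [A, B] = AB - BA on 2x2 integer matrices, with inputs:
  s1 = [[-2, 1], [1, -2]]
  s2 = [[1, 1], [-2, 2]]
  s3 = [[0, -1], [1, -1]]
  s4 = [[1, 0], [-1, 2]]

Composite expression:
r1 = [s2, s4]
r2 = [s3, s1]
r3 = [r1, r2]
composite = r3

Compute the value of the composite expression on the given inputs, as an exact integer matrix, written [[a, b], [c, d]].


[[-2, 2], [-6, 2]]

[s2, s4] = [[-1, 1], [1, 1]]
[s3, s1] = [[-2, 1], [-1, 2]]
[[s2, s4], [s3, s1]] = [[-2, 2], [-6, 2]]


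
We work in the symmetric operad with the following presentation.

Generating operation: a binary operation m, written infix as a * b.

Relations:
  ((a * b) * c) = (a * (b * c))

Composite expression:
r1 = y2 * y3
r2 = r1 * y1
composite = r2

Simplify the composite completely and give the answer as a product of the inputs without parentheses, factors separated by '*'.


Associativity of m dissolves the nesting; only the y-input order survives.
(y2 * y3) reduces to y2 * y3
((y2 * y3) * y1) reduces to y2 * y3 * y1

y2 * y3 * y1


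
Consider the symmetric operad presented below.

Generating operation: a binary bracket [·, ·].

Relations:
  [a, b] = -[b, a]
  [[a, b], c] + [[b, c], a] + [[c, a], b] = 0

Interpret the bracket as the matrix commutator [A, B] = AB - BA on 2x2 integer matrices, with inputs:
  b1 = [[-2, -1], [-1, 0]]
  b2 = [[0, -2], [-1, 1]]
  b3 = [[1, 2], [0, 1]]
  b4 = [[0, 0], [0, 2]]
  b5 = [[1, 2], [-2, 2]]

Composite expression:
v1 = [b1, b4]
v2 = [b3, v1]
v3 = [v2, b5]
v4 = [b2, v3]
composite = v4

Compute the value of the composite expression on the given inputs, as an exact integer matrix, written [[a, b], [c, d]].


[b1, b4] = [[0, -2], [2, 0]]
[b3, [b1, b4]] = [[4, 0], [0, -4]]
[[b3, [b1, b4]], b5] = [[0, 16], [16, 0]]
[b2, [[b3, [b1, b4]], b5]] = [[-16, -16], [16, 16]]

[[-16, -16], [16, 16]]


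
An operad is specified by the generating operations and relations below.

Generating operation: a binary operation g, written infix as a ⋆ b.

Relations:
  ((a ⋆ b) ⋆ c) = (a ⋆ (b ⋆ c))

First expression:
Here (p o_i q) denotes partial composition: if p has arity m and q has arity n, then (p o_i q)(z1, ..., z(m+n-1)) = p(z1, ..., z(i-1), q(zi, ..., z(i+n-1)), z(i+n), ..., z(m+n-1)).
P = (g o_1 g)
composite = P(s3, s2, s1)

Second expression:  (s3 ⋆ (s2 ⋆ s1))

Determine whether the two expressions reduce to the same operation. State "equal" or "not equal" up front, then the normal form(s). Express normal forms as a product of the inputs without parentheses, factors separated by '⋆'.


equal; both compose to s3 ⋆ s2 ⋆ s1

The first composite normalizes to s3 ⋆ s2 ⋆ s1
The second composite normalizes to s3 ⋆ s2 ⋆ s1
The forms coincide; equal.


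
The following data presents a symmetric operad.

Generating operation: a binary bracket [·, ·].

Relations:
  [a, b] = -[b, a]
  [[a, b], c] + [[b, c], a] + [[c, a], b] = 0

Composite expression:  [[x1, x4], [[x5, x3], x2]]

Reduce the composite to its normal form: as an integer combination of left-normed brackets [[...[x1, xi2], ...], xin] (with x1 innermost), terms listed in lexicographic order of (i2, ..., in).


[[[[x1, x4], x2], x3], x5] - [[[[x1, x4], x2], x5], x3] - [[[[x1, x4], x3], x5], x2] + [[[[x1, x4], x5], x3], x2]

In the tensor algebra, words opening x1 carry the x1-anchored form.
Composite bracket: [[x1, x4], [[x5, x3], x2]]
Applying ab - ba throughout gives 16 signed words (2^4 = 16).
Keep just the words that open with x1:
  from x1x4x2x3x5, sign +1: term +[[[[x1, x4], x2], x3], x5]
  from x1x4x2x5x3, sign -1: term -[[[[x1, x4], x2], x5], x3]
  from x1x4x3x5x2, sign -1: term -[[[[x1, x4], x3], x5], x2]
  from x1x4x5x3x2, sign +1: term +[[[[x1, x4], x5], x3], x2]


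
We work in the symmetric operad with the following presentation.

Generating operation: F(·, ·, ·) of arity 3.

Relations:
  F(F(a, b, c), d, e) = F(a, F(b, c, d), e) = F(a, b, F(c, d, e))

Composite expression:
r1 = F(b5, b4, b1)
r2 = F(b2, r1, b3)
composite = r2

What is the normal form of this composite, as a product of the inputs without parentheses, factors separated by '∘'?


b2 ∘ b5 ∘ b4 ∘ b1 ∘ b3

All parenthesizations of F agree; list the b-inputs left to right.
F(b5, b4, b1) reduces to b5 ∘ b4 ∘ b1
F(b2, F(b5, b4, b1), b3) reduces to b2 ∘ b5 ∘ b4 ∘ b1 ∘ b3


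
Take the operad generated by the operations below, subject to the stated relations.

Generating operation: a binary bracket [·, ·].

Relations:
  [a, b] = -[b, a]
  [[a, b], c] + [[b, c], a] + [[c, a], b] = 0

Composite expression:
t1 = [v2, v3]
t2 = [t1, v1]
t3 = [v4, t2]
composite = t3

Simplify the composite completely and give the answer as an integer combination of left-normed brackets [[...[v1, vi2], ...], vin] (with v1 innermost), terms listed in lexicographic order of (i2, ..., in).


[[[v1, v2], v3], v4] - [[[v1, v3], v2], v4]

Expand each bracket as ab - ba; the v1-initial words give the coefficients.
Composite bracket: [v4, [[v2, v3], v1]]
Applying ab - ba throughout gives 8 signed words (2^3 = 8).
Coefficients come from the v1-initial words:
  from v1v2v3v4, sign +1: term +[[[v1, v2], v3], v4]
  from v1v3v2v4, sign -1: term -[[[v1, v3], v2], v4]


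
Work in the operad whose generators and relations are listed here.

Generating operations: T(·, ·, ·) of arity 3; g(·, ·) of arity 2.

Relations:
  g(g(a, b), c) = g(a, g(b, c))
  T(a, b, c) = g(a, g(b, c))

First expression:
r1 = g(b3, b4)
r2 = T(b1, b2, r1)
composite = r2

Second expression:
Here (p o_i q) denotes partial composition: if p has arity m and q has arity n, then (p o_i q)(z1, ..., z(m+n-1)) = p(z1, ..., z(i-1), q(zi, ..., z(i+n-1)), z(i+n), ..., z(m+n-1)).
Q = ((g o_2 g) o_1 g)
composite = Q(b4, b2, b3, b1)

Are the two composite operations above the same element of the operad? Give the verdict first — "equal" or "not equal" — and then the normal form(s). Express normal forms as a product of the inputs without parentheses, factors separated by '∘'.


not equal; first: b1 ∘ b2 ∘ b3 ∘ b4; second: b4 ∘ b2 ∘ b3 ∘ b1

The first expression reduces to b1 ∘ b2 ∘ b3 ∘ b4
The second expression reduces to b4 ∘ b2 ∘ b3 ∘ b1
Different reductions; not equal.


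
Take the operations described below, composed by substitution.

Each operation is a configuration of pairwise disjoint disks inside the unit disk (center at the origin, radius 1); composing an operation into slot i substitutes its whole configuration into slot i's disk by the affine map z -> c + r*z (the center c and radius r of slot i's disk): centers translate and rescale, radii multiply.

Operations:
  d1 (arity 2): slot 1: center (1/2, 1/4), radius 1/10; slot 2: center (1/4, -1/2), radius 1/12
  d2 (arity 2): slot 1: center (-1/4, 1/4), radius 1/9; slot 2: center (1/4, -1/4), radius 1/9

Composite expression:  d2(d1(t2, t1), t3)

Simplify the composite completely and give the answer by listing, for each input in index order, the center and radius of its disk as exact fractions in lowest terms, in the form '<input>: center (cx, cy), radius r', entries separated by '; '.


t1: center (-2/9, 7/36), radius 1/108; t2: center (-7/36, 5/18), radius 1/90; t3: center (1/4, -1/4), radius 1/9


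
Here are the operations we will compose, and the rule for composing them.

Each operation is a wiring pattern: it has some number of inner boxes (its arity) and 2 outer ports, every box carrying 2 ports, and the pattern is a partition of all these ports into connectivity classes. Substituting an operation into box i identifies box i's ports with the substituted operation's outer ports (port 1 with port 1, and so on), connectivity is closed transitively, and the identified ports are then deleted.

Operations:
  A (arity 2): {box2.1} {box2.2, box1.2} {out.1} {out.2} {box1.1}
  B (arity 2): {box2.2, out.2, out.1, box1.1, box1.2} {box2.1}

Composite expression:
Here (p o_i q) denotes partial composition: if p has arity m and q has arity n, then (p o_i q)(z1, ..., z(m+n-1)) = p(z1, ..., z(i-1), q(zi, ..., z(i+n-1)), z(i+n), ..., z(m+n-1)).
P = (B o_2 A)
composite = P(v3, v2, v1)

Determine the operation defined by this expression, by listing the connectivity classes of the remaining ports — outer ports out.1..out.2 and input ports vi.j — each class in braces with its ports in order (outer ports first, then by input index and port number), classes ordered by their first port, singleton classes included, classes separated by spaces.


Treat the ports identified at B as solder joints: merge, then drop.
stage A: inputs (v2, v1), connectivity {out.1} {out.2} {v1.1} {v1.2, v2.2} {v2.1}, out.j its boundary
stage B: inputs (v3, v2, v1), connectivity {out.1, out.2, v3.1, v3.2} {v1.1} {v1.2, v2.2} {v2.1}, out.j its boundary

{out.1, out.2, v3.1, v3.2} {v1.1} {v1.2, v2.2} {v2.1}


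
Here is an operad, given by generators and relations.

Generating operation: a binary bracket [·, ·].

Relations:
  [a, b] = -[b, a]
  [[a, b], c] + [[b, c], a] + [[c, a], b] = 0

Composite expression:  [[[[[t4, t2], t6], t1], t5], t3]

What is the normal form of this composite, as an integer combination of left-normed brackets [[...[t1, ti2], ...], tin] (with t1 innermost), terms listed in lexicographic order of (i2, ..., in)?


[[[[[t1, t2], t4], t6], t5], t3] - [[[[[t1, t4], t2], t6], t5], t3] - [[[[[t1, t6], t2], t4], t5], t3] + [[[[[t1, t6], t4], t2], t5], t3]

Expand each bracket as ab - ba; the t1-initial words give the coefficients.
Composite bracket: [[[[[t4, t2], t6], t1], t5], t3]
Applying ab - ba throughout gives 32 signed words (2^5 = 32).
The t1-initial words carry the normal form:
  t1t2t4t6t5t3 appears with sign +1, giving the term +[[[[[t1, t2], t4], t6], t5], t3]
  t1t4t2t6t5t3 appears with sign -1, giving the term -[[[[[t1, t4], t2], t6], t5], t3]
  t1t6t2t4t5t3 appears with sign -1, giving the term -[[[[[t1, t6], t2], t4], t5], t3]
  t1t6t4t2t5t3 appears with sign +1, giving the term +[[[[[t1, t6], t4], t2], t5], t3]
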